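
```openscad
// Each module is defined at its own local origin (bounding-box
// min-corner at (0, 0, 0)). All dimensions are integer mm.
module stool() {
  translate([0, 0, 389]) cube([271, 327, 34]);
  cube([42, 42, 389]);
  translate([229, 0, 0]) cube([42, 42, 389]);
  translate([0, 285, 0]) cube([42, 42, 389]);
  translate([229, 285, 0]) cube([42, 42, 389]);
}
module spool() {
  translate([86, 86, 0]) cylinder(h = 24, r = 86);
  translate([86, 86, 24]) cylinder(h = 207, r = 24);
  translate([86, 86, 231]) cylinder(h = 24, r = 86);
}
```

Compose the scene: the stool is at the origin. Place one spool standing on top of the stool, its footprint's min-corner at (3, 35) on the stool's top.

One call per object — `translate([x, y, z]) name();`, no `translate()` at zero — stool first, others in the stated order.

stool();
translate([3, 35, 423]) spool();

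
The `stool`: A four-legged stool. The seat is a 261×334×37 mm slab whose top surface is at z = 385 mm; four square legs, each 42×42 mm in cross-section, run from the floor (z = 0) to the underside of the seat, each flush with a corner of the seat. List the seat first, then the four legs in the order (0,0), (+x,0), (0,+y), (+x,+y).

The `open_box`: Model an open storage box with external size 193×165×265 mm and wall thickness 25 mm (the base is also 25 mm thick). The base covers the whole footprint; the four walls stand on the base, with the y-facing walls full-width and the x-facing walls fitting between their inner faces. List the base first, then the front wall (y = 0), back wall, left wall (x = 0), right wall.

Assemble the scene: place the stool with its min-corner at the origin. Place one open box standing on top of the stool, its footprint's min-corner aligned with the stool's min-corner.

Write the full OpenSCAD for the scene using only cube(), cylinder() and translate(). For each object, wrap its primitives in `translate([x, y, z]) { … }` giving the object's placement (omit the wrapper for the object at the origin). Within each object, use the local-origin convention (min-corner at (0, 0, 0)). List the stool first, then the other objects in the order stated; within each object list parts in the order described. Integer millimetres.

translate([0, 0, 348]) cube([261, 334, 37]);
cube([42, 42, 348]);
translate([219, 0, 0]) cube([42, 42, 348]);
translate([0, 292, 0]) cube([42, 42, 348]);
translate([219, 292, 0]) cube([42, 42, 348]);
translate([0, 0, 385]) {
  cube([193, 165, 25]);
  translate([0, 0, 25]) cube([193, 25, 240]);
  translate([0, 140, 25]) cube([193, 25, 240]);
  translate([0, 25, 25]) cube([25, 115, 240]);
  translate([168, 25, 25]) cube([25, 115, 240]);
}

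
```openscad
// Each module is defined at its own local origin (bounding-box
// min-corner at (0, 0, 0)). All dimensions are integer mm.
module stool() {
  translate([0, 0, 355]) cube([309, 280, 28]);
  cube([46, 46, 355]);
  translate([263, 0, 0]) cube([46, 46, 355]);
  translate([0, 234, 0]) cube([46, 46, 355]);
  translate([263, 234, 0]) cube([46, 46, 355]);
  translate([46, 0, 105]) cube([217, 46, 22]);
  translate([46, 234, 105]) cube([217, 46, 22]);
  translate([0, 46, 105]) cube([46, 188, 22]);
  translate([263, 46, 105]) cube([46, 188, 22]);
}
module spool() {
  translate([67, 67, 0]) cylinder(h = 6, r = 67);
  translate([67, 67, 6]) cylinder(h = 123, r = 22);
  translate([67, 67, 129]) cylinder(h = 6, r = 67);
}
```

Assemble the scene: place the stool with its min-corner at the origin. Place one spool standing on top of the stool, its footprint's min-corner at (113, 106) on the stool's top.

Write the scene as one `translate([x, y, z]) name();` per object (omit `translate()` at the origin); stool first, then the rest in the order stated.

stool();
translate([113, 106, 383]) spool();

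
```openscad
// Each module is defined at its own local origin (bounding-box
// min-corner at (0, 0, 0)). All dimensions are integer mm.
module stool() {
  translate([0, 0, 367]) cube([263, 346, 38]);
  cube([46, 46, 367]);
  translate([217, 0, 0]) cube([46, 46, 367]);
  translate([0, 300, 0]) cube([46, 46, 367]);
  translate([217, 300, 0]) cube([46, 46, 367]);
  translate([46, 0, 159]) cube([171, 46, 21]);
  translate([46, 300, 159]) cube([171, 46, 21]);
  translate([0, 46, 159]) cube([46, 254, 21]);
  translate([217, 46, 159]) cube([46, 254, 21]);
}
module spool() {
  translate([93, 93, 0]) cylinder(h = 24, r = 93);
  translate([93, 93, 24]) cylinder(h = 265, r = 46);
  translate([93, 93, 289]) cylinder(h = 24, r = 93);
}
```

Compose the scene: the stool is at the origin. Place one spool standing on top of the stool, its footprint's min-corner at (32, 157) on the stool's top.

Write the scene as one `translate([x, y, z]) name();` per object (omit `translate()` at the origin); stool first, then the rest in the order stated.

stool();
translate([32, 157, 405]) spool();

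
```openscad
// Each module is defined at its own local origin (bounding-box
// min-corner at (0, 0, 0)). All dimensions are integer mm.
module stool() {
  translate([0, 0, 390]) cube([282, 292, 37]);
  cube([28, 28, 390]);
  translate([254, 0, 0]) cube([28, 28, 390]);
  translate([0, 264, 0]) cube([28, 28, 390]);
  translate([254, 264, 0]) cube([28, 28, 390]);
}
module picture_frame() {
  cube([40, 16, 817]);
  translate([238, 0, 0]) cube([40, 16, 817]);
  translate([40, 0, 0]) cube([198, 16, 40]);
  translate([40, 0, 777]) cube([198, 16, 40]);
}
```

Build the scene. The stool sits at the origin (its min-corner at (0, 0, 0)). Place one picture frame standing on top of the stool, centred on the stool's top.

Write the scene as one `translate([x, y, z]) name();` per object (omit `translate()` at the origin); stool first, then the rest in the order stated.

stool();
translate([2, 138, 427]) picture_frame();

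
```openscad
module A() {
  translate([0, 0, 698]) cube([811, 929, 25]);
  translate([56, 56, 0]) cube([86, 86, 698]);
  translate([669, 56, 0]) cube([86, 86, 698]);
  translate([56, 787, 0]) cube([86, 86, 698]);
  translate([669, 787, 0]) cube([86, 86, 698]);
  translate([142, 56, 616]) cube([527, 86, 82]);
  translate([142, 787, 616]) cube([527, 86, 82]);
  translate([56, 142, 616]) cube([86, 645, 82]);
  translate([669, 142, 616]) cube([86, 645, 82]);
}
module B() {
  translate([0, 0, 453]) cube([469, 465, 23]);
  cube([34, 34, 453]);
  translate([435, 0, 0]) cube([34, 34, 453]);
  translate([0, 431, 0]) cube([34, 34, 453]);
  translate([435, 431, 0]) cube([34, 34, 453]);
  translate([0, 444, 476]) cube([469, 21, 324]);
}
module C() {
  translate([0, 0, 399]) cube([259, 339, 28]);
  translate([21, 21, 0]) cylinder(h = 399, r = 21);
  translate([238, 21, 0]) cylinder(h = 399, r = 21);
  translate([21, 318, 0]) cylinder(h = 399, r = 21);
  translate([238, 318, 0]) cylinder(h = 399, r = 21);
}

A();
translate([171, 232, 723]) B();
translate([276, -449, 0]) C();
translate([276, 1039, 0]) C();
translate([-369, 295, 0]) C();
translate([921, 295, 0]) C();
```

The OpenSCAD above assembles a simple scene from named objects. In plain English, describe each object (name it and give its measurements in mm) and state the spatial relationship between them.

A is a table with a 811×929 mm rectangular top, 25 mm thick, top surface at z = 723 mm, supported by four 86×86 mm square legs, each inset 56 mm from the nearest pair of top edges, running from the floor. Four apron rails, 86 mm thick and 82 mm tall, run between adjacent legs with their top edges flush with the underside of the top and their outer faces flush with the legs' outer faces.

B is a chair. The seat is a 469×465×23 mm slab with its top at z = 476 mm, on four 34×34 mm corner legs (flush with the seat edges, standing on z = 0). A flat backrest 21 mm thick, 324 mm tall, spans the full seat width and rises from the seat top along its +y edge, rear face flush with the rear of the seat.

C is a four-legged stool. The seat is 259×339 mm, 28 mm thick, top at z = 427 mm. It stands on four round legs, each 42 mm in diameter, from z = 0 to the seat underside, each leg's axis is inset half a diameter from the nearest pair of seat edges (so the leg's bounding box is flush with the corner).

The chair is on top of the table, centred. Four stools sit around the table at the −y, +y, −x, +x sides.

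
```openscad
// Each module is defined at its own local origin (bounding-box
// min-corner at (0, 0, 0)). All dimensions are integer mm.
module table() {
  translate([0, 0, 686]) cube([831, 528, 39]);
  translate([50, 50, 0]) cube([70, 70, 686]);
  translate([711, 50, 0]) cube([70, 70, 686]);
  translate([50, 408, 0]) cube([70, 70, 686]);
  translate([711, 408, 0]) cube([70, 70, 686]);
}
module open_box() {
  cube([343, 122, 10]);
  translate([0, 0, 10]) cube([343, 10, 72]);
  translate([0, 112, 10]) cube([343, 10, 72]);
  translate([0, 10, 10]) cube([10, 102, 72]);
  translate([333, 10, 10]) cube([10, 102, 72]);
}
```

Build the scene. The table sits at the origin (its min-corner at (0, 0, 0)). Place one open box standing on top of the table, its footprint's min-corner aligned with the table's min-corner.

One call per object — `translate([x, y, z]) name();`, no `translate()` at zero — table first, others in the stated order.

table();
translate([0, 0, 725]) open_box();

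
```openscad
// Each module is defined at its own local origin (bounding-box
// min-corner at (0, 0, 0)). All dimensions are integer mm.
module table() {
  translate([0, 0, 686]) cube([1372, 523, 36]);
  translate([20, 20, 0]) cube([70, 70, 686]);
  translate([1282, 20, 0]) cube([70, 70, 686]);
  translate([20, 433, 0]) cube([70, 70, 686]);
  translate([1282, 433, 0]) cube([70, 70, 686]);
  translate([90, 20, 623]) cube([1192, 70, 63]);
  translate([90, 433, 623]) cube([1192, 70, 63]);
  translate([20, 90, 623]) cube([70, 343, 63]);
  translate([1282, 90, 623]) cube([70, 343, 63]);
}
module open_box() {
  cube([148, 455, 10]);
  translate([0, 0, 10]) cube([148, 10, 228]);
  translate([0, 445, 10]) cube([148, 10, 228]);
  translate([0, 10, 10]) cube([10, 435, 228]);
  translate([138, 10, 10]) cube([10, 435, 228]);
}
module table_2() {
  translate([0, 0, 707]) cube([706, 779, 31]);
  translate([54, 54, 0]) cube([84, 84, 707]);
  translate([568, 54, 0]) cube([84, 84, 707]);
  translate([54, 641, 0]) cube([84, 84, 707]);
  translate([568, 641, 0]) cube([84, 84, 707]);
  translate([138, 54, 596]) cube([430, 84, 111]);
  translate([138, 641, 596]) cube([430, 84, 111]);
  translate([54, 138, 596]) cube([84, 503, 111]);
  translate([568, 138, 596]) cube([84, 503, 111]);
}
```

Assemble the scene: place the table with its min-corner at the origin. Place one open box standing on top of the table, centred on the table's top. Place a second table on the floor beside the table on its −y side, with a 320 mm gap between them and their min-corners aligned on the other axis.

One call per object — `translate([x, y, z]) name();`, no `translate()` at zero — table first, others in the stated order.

table();
translate([612, 34, 722]) open_box();
translate([0, -1099, 0]) table_2();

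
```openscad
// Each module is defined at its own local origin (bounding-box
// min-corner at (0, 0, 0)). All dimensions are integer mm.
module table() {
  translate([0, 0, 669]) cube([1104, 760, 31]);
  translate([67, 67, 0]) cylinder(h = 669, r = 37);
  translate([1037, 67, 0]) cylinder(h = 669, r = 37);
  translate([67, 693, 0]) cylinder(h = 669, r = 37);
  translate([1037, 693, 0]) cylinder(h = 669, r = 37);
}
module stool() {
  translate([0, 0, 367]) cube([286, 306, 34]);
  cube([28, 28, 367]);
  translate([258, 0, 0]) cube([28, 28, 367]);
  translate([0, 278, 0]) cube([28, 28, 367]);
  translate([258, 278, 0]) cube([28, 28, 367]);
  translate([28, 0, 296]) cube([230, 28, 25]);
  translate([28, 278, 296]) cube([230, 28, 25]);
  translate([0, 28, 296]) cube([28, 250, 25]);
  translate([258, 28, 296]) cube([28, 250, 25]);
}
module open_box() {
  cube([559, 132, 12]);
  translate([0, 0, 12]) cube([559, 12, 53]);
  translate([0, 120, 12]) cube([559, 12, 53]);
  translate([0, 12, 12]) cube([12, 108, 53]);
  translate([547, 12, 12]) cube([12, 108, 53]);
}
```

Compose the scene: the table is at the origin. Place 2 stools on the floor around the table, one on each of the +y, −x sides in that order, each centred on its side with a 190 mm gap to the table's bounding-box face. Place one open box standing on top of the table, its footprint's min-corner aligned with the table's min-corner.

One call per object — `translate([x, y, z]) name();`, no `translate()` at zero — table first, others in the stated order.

table();
translate([409, 950, 0]) stool();
translate([-476, 227, 0]) stool();
translate([0, 0, 700]) open_box();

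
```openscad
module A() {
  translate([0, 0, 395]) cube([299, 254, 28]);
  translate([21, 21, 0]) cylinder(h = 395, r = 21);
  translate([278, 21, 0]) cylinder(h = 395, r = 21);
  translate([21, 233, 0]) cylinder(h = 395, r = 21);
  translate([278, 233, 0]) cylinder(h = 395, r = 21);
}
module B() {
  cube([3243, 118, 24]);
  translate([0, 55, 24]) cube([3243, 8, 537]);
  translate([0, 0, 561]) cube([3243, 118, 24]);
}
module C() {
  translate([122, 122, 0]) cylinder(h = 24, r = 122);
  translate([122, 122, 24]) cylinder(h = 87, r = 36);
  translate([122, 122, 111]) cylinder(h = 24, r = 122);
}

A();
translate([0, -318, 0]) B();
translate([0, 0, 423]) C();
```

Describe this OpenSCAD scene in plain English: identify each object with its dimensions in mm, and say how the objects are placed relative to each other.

A is a four-legged stool. The seat is a 299×254×28 mm slab whose top surface is at z = 423 mm; four round legs, each 42 mm in diameter, run from the floor (z = 0) to the underside of the seat, each leg's axis is inset half a diameter from the nearest pair of seat edges (so the leg's bounding box is flush with the corner).

B is an I-beam lying along x, 3243 mm long. Overall section height 585 mm. Two flanges 118 mm wide (y) and 24 mm thick, one on the floor and one at the top; a web 8 mm thick runs between them, centred on the flange width.

C is a spool: two coaxial disc flanges of radius 122 mm and thickness 24 mm, joined by a core cylinder of radius 36 mm and height 87 mm. The lower flange rests on z = 0 and the three cylinders share a vertical axis.

The I-beam is on the floor beside the stool on its −y side. The spool is on top of the stool.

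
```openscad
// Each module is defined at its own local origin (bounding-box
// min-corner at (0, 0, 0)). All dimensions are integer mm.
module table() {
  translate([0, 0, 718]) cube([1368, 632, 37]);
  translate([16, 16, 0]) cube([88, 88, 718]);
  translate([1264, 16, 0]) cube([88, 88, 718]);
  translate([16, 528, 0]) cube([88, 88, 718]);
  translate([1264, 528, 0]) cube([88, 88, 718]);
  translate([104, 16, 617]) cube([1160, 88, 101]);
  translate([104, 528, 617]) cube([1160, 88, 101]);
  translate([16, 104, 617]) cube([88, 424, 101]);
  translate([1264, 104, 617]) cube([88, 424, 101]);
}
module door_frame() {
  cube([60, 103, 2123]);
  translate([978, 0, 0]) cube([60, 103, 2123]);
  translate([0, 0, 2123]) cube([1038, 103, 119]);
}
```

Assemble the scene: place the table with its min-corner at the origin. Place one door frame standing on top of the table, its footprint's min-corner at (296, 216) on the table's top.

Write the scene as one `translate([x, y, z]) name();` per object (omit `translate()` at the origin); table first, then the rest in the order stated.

table();
translate([296, 216, 755]) door_frame();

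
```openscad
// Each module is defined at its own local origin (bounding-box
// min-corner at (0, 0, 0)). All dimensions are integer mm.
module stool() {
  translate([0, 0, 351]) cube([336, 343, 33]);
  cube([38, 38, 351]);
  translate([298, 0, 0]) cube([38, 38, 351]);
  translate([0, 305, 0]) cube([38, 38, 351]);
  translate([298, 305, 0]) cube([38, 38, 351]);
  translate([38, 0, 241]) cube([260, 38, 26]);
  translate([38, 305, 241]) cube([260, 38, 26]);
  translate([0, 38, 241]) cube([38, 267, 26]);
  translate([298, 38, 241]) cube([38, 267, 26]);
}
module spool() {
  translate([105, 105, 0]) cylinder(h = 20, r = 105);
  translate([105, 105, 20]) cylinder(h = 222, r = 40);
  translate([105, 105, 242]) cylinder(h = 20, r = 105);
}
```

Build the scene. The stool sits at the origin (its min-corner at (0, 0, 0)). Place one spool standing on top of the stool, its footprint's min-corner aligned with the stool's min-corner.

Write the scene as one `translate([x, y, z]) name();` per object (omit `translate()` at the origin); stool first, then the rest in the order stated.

stool();
translate([0, 0, 384]) spool();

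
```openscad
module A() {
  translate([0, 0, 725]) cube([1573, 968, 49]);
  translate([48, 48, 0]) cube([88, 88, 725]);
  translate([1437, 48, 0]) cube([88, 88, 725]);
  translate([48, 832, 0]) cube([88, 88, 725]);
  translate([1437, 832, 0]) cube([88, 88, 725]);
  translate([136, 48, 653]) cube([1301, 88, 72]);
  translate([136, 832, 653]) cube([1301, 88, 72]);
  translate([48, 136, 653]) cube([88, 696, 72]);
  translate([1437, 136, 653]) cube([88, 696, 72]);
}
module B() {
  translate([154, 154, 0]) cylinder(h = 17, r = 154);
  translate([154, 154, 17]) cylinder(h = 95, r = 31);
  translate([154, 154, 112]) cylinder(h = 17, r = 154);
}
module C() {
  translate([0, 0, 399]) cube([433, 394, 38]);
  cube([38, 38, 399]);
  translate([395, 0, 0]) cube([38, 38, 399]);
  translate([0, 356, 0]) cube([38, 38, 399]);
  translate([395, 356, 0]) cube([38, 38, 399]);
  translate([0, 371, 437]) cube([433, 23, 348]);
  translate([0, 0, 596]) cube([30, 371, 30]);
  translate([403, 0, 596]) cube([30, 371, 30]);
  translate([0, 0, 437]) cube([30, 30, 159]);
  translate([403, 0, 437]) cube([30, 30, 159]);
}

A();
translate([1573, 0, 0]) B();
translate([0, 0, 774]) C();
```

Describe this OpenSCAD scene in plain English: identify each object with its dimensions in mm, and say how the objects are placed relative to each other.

A is a table with a 1573×968 mm rectangular top, 49 mm thick, top surface at z = 774 mm, supported by four 88×88 mm square legs, each inset 48 mm from the nearest pair of top edges, running from the floor. Four apron rails, 88 mm thick and 72 mm tall, run between adjacent legs with their top edges flush with the underside of the top and their outer faces flush with the legs' outer faces.

B is a spool: two coaxial disc flanges of radius 154 mm and thickness 17 mm, joined by a core cylinder of radius 31 mm and height 95 mm. The lower flange rests on z = 0 and the three cylinders share a vertical axis.

C is a chair: 433×394 mm seat, 38 mm thick, top at z = 437 mm, on four 38 mm square corner legs flush with the seat edges. A 23 mm thick backrest slab spans the full seat width, extending 348 mm above the seat top, its back face flush with the seat's +y edge. Two armrests of 30×30 mm section run along each side from the seat's front edge to the front of the backrest, top faces 189 mm above the seat top and outer faces flush with the seat's x-edges; a 30×30 mm post under the front of each armrest stands on the seat at the front corner.

The spool is against the table's +x side, with their −y faces flush. The chair is on top of the table.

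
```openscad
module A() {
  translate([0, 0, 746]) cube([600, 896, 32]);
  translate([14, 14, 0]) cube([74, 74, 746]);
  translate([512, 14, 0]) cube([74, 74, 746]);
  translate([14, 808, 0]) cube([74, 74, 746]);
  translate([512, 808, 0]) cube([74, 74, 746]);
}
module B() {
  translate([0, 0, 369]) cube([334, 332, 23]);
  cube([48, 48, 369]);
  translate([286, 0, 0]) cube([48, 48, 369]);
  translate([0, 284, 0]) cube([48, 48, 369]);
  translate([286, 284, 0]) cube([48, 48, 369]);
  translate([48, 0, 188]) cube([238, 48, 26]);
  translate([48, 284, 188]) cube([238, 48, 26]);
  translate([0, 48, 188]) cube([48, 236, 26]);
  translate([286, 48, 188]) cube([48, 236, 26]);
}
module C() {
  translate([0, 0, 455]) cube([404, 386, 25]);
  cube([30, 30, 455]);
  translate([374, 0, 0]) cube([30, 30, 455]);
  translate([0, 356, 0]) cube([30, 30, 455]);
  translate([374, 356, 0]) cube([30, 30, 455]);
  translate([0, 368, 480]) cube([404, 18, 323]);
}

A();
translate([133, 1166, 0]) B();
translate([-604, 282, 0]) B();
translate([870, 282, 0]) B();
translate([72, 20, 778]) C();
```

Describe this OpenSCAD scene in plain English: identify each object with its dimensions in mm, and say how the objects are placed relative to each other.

A is a table: top 600 mm (x) × 896 mm (y), 32 mm thick, upper face at z = 778 mm, on four 74×74 mm square legs, each inset 14 mm from the nearest pair of top edges, running from z = 0 to the bottom of the top.

B is a four-legged stool. The seat is 334×332 mm, 23 mm thick, top at z = 392 mm. It stands on four square legs, each 48×48 mm in cross-section, from z = 0 to the seat underside, each flush with a corner of the seat. Four stretchers, 48 mm wide and 26 mm tall, connect adjacent legs with their undersides at z = 188 mm, each running between the inner faces of the legs it joins and aligned with the legs' outer faces on the other axis.

C is a chair: 404×386 mm seat, 25 mm thick, top at z = 480 mm, on four 30 mm square corner legs flush with the seat edges. A 18 mm thick backrest slab spans the full seat width, extending 323 mm above the seat top, its back face flush with the seat's +y edge.

Three stools sit around the table at the +y, −x, +x sides. The chair is on top of the table.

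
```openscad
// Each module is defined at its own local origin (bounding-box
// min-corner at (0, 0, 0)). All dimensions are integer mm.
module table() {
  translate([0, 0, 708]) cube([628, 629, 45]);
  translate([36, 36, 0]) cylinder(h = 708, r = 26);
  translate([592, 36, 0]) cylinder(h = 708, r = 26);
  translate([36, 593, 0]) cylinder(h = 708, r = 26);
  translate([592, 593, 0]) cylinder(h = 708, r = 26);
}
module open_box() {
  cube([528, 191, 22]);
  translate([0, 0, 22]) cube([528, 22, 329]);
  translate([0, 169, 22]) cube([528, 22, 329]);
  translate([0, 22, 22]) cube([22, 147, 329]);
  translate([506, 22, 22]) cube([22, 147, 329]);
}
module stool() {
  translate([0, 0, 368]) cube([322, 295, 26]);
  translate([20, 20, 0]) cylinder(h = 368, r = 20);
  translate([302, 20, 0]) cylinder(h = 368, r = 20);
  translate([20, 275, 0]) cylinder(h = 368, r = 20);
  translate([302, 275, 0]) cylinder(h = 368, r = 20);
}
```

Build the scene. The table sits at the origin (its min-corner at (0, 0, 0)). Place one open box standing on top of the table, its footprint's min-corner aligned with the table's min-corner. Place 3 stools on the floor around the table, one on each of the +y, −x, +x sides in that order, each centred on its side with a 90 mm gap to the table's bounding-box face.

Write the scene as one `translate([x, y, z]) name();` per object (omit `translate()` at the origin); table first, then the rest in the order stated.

table();
translate([0, 0, 753]) open_box();
translate([153, 719, 0]) stool();
translate([-412, 167, 0]) stool();
translate([718, 167, 0]) stool();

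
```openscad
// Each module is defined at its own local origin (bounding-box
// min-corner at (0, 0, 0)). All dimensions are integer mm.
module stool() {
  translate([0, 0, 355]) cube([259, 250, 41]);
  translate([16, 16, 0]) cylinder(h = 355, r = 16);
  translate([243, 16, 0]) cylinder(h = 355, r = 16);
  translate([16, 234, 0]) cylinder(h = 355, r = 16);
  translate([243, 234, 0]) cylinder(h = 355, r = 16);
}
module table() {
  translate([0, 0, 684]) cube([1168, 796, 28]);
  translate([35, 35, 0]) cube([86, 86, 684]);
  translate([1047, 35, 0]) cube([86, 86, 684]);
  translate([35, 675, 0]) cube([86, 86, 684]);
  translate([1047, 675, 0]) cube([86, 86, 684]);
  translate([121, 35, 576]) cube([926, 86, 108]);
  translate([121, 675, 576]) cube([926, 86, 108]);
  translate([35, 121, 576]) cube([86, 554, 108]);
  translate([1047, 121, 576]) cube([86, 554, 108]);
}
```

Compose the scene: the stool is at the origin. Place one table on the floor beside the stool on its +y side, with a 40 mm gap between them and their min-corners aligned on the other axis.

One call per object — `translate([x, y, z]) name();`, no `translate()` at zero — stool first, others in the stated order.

stool();
translate([0, 290, 0]) table();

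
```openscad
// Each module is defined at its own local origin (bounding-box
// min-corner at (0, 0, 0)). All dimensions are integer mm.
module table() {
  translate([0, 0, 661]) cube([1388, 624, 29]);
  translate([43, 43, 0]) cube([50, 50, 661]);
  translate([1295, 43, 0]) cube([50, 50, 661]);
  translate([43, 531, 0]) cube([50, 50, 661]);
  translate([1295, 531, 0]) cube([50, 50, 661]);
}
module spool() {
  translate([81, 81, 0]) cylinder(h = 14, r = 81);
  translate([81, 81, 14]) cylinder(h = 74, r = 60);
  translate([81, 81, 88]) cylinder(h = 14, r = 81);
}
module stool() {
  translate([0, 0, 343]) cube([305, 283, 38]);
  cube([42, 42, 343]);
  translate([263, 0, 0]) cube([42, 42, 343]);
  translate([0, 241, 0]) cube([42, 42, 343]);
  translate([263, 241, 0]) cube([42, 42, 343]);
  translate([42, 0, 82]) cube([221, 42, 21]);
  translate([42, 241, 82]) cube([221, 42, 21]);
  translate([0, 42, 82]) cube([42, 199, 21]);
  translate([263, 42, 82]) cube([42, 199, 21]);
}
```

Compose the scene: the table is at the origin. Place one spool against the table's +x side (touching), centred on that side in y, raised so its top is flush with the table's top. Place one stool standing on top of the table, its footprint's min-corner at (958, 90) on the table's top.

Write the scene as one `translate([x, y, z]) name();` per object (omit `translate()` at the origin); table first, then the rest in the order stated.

table();
translate([1388, 231, 588]) spool();
translate([958, 90, 690]) stool();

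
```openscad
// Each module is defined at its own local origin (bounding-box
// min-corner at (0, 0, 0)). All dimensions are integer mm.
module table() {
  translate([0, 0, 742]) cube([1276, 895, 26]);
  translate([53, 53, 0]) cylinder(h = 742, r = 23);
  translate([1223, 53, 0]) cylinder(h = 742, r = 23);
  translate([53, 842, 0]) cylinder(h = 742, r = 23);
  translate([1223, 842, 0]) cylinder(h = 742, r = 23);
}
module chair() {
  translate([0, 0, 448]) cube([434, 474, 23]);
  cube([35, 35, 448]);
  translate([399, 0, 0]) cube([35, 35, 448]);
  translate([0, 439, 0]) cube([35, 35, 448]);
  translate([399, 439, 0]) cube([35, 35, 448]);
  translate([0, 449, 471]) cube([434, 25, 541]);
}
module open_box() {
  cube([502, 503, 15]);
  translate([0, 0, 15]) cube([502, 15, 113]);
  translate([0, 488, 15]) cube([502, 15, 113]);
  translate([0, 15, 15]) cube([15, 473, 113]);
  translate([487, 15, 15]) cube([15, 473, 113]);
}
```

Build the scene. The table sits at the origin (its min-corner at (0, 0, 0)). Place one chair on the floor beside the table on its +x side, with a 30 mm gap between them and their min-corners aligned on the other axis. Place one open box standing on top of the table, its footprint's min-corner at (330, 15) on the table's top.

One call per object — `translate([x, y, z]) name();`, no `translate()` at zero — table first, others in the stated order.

table();
translate([1306, 0, 0]) chair();
translate([330, 15, 768]) open_box();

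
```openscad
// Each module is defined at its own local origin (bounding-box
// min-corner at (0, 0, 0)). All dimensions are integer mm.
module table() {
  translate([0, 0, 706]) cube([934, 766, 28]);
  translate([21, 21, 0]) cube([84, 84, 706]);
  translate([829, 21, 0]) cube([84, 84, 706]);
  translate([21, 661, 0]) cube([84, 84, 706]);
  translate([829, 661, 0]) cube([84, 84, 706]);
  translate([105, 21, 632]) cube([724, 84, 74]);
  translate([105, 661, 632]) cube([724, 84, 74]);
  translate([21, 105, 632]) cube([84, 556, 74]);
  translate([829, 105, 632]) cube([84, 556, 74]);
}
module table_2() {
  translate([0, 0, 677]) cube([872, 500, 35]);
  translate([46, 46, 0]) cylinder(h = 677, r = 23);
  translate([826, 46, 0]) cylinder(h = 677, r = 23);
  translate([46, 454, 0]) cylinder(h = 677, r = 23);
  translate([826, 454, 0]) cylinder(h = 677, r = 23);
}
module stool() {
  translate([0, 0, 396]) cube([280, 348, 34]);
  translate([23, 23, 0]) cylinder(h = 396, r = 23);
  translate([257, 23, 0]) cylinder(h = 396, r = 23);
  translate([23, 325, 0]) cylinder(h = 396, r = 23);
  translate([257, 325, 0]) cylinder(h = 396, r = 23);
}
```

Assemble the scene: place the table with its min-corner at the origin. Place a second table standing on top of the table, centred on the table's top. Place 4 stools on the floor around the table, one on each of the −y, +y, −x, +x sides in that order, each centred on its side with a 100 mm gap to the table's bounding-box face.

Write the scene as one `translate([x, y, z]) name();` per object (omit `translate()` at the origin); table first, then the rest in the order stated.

table();
translate([31, 133, 734]) table_2();
translate([327, -448, 0]) stool();
translate([327, 866, 0]) stool();
translate([-380, 209, 0]) stool();
translate([1034, 209, 0]) stool();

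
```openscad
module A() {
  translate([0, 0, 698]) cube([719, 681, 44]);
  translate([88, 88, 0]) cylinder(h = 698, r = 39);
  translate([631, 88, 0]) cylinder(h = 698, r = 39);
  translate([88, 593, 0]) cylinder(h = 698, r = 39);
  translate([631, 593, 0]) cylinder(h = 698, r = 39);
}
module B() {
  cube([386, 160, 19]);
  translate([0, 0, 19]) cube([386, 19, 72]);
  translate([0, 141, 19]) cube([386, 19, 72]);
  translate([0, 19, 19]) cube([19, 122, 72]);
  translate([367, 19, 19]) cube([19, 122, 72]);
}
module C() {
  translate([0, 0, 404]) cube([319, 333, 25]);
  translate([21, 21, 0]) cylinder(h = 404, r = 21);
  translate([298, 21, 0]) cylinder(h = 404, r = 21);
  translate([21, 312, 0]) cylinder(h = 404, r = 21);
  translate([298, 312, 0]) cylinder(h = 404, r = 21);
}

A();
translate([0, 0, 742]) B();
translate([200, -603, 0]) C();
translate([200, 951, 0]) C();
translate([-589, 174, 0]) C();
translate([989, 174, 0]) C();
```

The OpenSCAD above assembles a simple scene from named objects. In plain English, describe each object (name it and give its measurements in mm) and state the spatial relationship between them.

A is a table: top 719 mm (x) × 681 mm (y), 44 mm thick, upper face at z = 742 mm, on four round legs of 78 mm diameter, each leg's bounding box inset 49 mm from the nearest pair of top edges, running from z = 0 to the bottom of the top.

B is an open-topped rectangular box: outside dimensions 386×160×91 mm, with a uniform wall and base thickness of 19 mm. The base is a full 386×160 slab on the floor; four walls sit on top of the base. The front and back walls (the −y and +y sides) span the full width; the two side walls fit between them.

C is a simple wooden stool: a rectangular seat 319 mm (x) by 333 mm (y), 25 mm thick, top face at z = 429 mm, on four round legs, each 42 mm in diameter. The legs rest on z = 0, each leg's axis is inset half a diameter from the nearest pair of seat edges (so the leg's bounding box is flush with the corner).

The open box is on top of the table. Four stools sit around the table at the −y, +y, −x, +x sides.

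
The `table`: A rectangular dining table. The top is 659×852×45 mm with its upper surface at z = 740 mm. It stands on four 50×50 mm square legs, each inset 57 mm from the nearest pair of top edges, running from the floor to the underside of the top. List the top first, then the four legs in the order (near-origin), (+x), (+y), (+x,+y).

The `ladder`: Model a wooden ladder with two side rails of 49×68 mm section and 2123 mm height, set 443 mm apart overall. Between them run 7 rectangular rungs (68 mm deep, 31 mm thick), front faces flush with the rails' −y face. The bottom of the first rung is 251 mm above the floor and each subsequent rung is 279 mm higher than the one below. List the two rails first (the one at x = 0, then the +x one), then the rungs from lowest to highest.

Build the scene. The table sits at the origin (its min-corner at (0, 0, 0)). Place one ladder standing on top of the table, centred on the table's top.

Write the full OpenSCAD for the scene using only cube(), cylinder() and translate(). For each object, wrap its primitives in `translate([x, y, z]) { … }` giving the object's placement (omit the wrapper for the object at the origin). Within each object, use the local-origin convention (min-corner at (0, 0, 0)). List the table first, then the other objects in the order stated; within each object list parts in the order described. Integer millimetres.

translate([0, 0, 695]) cube([659, 852, 45]);
translate([57, 57, 0]) cube([50, 50, 695]);
translate([552, 57, 0]) cube([50, 50, 695]);
translate([57, 745, 0]) cube([50, 50, 695]);
translate([552, 745, 0]) cube([50, 50, 695]);
translate([108, 392, 740]) {
  cube([49, 68, 2123]);
  translate([394, 0, 0]) cube([49, 68, 2123]);
  translate([49, 0, 251]) cube([345, 68, 31]);
  translate([49, 0, 530]) cube([345, 68, 31]);
  translate([49, 0, 809]) cube([345, 68, 31]);
  translate([49, 0, 1088]) cube([345, 68, 31]);
  translate([49, 0, 1367]) cube([345, 68, 31]);
  translate([49, 0, 1646]) cube([345, 68, 31]);
  translate([49, 0, 1925]) cube([345, 68, 31]);
}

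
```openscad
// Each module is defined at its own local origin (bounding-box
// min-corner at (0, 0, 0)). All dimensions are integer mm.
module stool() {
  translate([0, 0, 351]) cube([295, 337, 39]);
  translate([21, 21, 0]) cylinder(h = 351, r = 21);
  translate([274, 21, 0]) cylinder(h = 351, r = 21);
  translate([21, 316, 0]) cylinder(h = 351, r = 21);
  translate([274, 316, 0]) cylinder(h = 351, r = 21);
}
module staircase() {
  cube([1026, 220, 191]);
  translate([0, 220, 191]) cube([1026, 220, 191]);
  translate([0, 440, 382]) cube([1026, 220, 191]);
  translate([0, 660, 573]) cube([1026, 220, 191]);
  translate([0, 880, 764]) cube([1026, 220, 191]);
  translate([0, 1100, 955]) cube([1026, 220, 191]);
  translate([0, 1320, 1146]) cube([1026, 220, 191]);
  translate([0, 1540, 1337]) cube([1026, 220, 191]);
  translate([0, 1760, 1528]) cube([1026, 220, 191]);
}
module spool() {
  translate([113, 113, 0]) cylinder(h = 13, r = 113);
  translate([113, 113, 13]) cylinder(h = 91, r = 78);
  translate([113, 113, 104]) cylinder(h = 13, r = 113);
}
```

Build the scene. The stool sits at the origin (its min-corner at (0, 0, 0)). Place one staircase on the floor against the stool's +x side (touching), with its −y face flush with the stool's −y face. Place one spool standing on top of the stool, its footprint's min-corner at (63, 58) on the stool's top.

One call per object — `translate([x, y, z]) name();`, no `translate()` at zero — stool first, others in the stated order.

stool();
translate([295, 0, 0]) staircase();
translate([63, 58, 390]) spool();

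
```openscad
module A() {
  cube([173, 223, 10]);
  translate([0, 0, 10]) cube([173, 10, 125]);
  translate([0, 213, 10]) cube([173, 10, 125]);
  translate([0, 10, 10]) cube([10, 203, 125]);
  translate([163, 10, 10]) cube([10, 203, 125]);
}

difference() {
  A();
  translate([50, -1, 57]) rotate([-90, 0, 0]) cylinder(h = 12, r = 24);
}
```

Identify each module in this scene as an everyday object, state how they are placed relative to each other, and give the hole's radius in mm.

A is an open box. The open box has a circular hole through its front wall. The hole's radius is 24 mm.

The subtracted cylinder has r = 24 mm.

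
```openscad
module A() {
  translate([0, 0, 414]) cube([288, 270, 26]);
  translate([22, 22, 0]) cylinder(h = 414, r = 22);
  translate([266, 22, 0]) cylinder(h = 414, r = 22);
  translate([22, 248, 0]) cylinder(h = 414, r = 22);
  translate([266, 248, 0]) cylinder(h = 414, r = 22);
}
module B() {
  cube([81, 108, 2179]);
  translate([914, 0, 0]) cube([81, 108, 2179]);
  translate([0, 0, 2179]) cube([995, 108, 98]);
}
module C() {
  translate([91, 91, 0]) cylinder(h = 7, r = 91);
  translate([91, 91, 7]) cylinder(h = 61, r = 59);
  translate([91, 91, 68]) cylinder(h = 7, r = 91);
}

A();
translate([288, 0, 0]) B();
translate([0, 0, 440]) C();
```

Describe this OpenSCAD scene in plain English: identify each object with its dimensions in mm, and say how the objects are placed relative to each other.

A is a four-legged stool. The seat is a 288×270×26 mm slab whose top surface is at z = 440 mm; four round legs, each 44 mm in diameter, run from the floor (z = 0) to the underside of the seat, each leg's axis is inset half a diameter from the nearest pair of seat edges (so the leg's bounding box is flush with the corner).

B is a door frame. The clear opening is 833 mm wide and 2179 mm high. Two 81 mm wide jambs, 108 mm deep, stand either side of the opening from the floor to the top of the opening. A 98 mm thick head sits across the top of both jambs, spanning the full outside width of the frame.

C is a spool: two coaxial disc flanges of radius 91 mm and thickness 7 mm, joined by a core cylinder of radius 59 mm and height 61 mm. The lower flange rests on z = 0 and the three cylinders share a vertical axis.

The door frame is against the stool's +x side, with their −y faces flush. The spool is on top of the stool.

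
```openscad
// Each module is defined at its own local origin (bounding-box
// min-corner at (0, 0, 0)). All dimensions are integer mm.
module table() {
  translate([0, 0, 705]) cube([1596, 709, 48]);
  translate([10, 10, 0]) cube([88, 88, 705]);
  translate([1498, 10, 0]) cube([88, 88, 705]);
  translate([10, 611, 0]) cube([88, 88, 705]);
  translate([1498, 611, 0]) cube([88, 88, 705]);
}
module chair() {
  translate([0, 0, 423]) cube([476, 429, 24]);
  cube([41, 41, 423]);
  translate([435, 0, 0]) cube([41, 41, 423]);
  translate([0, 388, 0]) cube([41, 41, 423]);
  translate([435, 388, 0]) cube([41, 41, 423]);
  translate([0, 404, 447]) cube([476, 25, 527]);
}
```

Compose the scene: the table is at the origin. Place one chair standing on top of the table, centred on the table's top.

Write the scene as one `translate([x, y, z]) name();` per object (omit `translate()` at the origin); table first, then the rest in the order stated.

table();
translate([560, 140, 753]) chair();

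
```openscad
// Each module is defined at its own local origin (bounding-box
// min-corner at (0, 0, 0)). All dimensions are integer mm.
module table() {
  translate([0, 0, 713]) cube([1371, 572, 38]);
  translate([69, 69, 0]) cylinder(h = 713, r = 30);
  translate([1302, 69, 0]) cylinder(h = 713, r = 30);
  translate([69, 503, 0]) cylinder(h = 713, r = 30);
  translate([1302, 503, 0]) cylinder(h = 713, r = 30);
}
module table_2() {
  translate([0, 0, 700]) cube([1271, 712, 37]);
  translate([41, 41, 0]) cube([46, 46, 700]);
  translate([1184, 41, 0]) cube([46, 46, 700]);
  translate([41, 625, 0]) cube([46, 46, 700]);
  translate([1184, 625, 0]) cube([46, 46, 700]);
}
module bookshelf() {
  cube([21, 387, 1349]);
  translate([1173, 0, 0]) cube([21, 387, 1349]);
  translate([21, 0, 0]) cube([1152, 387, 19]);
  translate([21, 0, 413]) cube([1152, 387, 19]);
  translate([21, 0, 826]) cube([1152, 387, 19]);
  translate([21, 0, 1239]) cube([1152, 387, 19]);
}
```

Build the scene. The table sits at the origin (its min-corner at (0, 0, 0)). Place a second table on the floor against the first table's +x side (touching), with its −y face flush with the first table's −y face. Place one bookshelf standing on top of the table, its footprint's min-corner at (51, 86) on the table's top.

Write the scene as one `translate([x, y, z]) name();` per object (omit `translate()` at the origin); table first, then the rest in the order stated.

table();
translate([1371, 0, 0]) table_2();
translate([51, 86, 751]) bookshelf();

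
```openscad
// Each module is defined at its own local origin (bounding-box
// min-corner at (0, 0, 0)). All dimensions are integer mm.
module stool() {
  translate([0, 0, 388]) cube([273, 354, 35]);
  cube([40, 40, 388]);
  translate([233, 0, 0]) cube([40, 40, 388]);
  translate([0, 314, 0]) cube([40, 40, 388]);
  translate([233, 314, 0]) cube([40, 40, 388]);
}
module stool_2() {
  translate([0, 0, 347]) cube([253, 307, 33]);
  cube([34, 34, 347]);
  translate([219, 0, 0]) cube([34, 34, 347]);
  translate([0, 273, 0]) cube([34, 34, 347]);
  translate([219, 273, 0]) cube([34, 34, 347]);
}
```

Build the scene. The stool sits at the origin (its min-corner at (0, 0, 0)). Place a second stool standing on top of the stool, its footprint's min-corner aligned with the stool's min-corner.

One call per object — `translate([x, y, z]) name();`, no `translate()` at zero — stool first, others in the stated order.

stool();
translate([0, 0, 423]) stool_2();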